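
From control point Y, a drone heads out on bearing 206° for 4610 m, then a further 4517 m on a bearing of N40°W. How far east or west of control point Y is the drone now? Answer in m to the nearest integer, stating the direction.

4924 m west

Leg 1 (206°, 4610 m): east 4610 sin 206° = -2020.89, north 4610 cos 206° = -4143.44
Leg 2 (N40°W, 4517 m): east 4517 sin 320° = -2903.47, north 4517 cos 320° = 3460.22
Net east component: -4924.36 m.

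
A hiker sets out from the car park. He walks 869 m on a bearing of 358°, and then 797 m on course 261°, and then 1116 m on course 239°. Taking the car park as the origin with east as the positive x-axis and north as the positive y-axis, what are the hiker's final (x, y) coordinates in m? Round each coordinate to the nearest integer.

Leg 1 (358°, 869 m): east 869 sin 358° = -30.33, north 869 cos 358° = 868.47
Leg 2 (261°, 797 m): east 797 sin 261° = -787.19, north 797 cos 261° = -124.68
Leg 3 (239°, 1116 m): east 1116 sin 239° = -956.60, north 1116 cos 239° = -574.78
Summing: -1774.11 m east, 169.01 m north → (-1774, 169).

(-1774, 169)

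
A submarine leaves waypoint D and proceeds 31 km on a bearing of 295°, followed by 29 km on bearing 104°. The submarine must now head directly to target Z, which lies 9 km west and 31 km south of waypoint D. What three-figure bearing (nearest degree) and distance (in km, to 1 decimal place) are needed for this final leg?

194°, 38.2 km

Leg 1 (295°, 31 km): east 31 sin 295° = -28.10, north 31 cos 295° = 13.10
Leg 2 (104°, 29 km): east 29 sin 104° = 28.14, north 29 cos 104° = -7.02
Current position: (0.04, 6.09). Target: (-9, -31). Remaining: Δeast = -9.04, Δnorth = -37.09.
Bearing = atan2(-9.04, -37.09) mod 360° = 193.70°; distance = √((-9.04)² + (-37.09)²) = 38.172 km.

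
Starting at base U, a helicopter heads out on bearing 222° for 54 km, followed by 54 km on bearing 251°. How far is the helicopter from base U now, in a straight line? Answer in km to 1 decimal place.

Leg 1 (222°, 54 km): east 54 sin 222° = -36.13, north 54 cos 222° = -40.13
Leg 2 (251°, 54 km): east 54 sin 251° = -51.06, north 54 cos 251° = -17.58
Net: -87.19 east, -57.71 north. Distance = √((-87.19)² + (-57.71)²) = 104.560 km.

104.6 km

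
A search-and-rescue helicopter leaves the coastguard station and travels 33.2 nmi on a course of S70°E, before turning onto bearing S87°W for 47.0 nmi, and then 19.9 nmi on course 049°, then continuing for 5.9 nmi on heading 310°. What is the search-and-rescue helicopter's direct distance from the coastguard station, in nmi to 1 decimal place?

Leg 1 (S70°E, 33.2 nmi): east 33.2 sin 110° = 31.20, north 33.2 cos 110° = -11.36
Leg 2 (S87°W, 47.0 nmi): east 47.0 sin 267° = -46.94, north 47.0 cos 267° = -2.46
Leg 3 (049°, 19.9 nmi): east 19.9 sin 49° = 15.02, north 19.9 cos 49° = 13.06
Leg 4 (310°, 5.9 nmi): east 5.9 sin 310° = -4.52, north 5.9 cos 310° = 3.79
Net: -5.24 east, 3.03 north. Distance = √((-5.24)² + (3.03)²) = 6.053 nmi.

6.1 nmi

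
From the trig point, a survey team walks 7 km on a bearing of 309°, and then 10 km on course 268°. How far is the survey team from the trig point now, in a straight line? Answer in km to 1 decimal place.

Leg 1 (309°, 7 km): east 7 sin 309° = -5.44, north 7 cos 309° = 4.41
Leg 2 (268°, 10 km): east 10 sin 268° = -9.99, north 10 cos 268° = -0.35
Net: -15.43 east, 4.06 north. Distance = √((-15.43)² + (4.06)²) = 15.958 km.

16.0 km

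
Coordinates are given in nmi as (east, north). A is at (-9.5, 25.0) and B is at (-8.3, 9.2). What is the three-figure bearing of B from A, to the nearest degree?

176°

Δeast = -8.3 − -9.5 = 1.20; Δnorth = 9.2 − 25.0 = -15.80.
Bearing = atan2(Δeast, Δnorth) mod 360° = 175.66° ≈ 176°.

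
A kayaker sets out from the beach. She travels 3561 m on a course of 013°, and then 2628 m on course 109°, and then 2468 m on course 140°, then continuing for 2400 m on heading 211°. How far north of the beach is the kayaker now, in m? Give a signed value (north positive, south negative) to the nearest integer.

Leg 1 (013°, 3561 m): east 3561 sin 13° = 801.05, north 3561 cos 13° = 3469.73
Leg 2 (109°, 2628 m): east 2628 sin 109° = 2484.82, north 2628 cos 109° = -855.59
Leg 3 (140°, 2468 m): east 2468 sin 140° = 1586.40, north 2468 cos 140° = -1890.60
Leg 4 (211°, 2400 m): east 2400 sin 211° = -1236.09, north 2400 cos 211° = -2057.20
Net north component: -1333.66 m.

-1334 m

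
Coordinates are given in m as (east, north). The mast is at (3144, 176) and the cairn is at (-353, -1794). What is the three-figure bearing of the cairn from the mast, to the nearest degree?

241°

Δeast = -353 − 3144 = -3497.00; Δnorth = -1794 − 176 = -1970.00.
Bearing = atan2(Δeast, Δnorth) mod 360° = 240.61° ≈ 241°.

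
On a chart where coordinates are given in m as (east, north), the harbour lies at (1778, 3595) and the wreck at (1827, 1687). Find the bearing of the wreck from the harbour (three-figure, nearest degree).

179°

Δeast = 1827 − 1778 = 49.00; Δnorth = 1687 − 3595 = -1908.00.
Bearing = atan2(Δeast, Δnorth) mod 360° = 178.53° ≈ 179°.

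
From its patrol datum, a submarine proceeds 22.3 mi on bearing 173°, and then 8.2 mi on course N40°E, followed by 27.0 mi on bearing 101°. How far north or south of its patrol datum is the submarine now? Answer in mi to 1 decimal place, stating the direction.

21.0 mi south

Leg 1 (173°, 22.3 mi): east 22.3 sin 173° = 2.72, north 22.3 cos 173° = -22.13
Leg 2 (N40°E, 8.2 mi): east 8.2 sin 40° = 5.27, north 8.2 cos 40° = 6.28
Leg 3 (101°, 27.0 mi): east 27.0 sin 101° = 26.50, north 27.0 cos 101° = -5.15
Net north component: -21.00 mi.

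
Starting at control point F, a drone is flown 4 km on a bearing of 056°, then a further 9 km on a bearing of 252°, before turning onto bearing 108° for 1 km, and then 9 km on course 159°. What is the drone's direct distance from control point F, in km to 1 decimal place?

Leg 1 (056°, 4 km): east 4 sin 56° = 3.32, north 4 cos 56° = 2.24
Leg 2 (252°, 9 km): east 9 sin 252° = -8.56, north 9 cos 252° = -2.78
Leg 3 (108°, 1 km): east 1 sin 108° = 0.95, north 1 cos 108° = -0.31
Leg 4 (159°, 9 km): east 9 sin 159° = 3.23, north 9 cos 159° = -8.40
Net: -1.07 east, -9.26 north. Distance = √((-1.07)² + (-9.26)²) = 9.317 km.

9.3 km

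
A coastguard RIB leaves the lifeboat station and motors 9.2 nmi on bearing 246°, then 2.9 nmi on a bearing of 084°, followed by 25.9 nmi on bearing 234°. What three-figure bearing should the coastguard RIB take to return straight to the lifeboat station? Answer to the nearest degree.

Leg 1 (246°, 9.2 nmi): east 9.2 sin 246° = -8.40, north 9.2 cos 246° = -3.74
Leg 2 (084°, 2.9 nmi): east 2.9 sin 84° = 2.88, north 2.9 cos 84° = 0.30
Leg 3 (234°, 25.9 nmi): east 25.9 sin 234° = -20.95, north 25.9 cos 234° = -15.22
Net displacement: -26.47 east, -18.66 north. Direction back to start is (26.47, 18.66): bearing = atan2(26.47, 18.66) mod 360° = 54.82° ≈ 055°.

055°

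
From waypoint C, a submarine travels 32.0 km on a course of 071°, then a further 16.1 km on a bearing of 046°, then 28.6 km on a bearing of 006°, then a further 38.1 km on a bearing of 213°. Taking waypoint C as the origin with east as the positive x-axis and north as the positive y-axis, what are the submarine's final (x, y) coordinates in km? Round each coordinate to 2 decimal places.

Leg 1 (071°, 32.0 km): east 32.0 sin 71° = 30.26, north 32.0 cos 71° = 10.42
Leg 2 (046°, 16.1 km): east 16.1 sin 46° = 11.58, north 16.1 cos 46° = 11.18
Leg 3 (006°, 28.6 km): east 28.6 sin 6° = 2.99, north 28.6 cos 6° = 28.44
Leg 4 (213°, 38.1 km): east 38.1 sin 213° = -20.75, north 38.1 cos 213° = -31.95
Summing: 24.08 km east, 18.09 km north → (24.08, 18.09).

(24.08, 18.09)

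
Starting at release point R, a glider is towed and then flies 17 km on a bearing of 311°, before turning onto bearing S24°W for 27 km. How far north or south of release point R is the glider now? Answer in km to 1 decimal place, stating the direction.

Leg 1 (311°, 17 km): east 17 sin 311° = -12.83, north 17 cos 311° = 11.15
Leg 2 (S24°W, 27 km): east 27 sin 204° = -10.98, north 27 cos 204° = -24.67
Net north component: -13.51 km.

13.5 km south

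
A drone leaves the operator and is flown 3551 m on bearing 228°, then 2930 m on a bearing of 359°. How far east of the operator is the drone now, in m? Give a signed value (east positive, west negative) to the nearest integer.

Leg 1 (228°, 3551 m): east 3551 sin 228° = -2638.91, north 3551 cos 228° = -2376.08
Leg 2 (359°, 2930 m): east 2930 sin 359° = -51.14, north 2930 cos 359° = 2929.55
Net east component: -2690.04 m.

-2690 m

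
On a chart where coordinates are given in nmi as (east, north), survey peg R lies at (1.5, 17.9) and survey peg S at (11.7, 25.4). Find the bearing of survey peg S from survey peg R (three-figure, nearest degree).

Δeast = 11.7 − 1.5 = 10.20; Δnorth = 25.4 − 17.9 = 7.50.
Bearing = atan2(Δeast, Δnorth) mod 360° = 53.67° ≈ 054°.

054°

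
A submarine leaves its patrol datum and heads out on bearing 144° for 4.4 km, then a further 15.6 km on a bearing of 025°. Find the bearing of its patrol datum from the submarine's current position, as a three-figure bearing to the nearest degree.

221°

Leg 1 (144°, 4.4 km): east 4.4 sin 144° = 2.59, north 4.4 cos 144° = -3.56
Leg 2 (025°, 15.6 km): east 15.6 sin 25° = 6.59, north 15.6 cos 25° = 14.14
Net displacement: 9.18 east, 10.58 north. Direction back to start is (-9.18, -10.58): bearing = atan2(-9.18, -10.58) mod 360° = 220.95° ≈ 221°.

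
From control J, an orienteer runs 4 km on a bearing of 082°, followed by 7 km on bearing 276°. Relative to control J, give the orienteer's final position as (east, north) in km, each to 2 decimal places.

Leg 1 (082°, 4 km): east 4 sin 82° = 3.96, north 4 cos 82° = 0.56
Leg 2 (276°, 7 km): east 7 sin 276° = -6.96, north 7 cos 276° = 0.73
Summing: -3.00 km east, 1.29 km north → (-3.00, 1.29).

(-3.00, 1.29)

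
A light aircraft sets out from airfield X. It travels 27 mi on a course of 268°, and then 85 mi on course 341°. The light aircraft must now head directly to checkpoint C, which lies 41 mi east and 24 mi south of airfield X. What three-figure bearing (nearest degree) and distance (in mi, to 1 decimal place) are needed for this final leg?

Leg 1 (268°, 27 mi): east 27 sin 268° = -26.98, north 27 cos 268° = -0.94
Leg 2 (341°, 85 mi): east 85 sin 341° = -27.67, north 85 cos 341° = 80.37
Current position: (-54.66, 79.43). Target: (41, -24). Remaining: Δeast = 95.66, Δnorth = -103.43.
Bearing = atan2(95.66, -103.43) mod 360° = 137.24°; distance = √((95.66)² + (-103.43)²) = 140.881 mi.

137°, 140.9 mi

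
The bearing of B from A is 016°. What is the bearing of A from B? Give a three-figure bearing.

Back-bearing = 016° + 180° = 196°.

196°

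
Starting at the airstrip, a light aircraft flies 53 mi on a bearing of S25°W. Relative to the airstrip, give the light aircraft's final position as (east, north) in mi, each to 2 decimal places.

(-22.40, -48.03)

Leg 1 (S25°W, 53 mi): east 53 sin 205° = -22.40, north 53 cos 205° = -48.03
Summing: -22.40 mi east, -48.03 mi north → (-22.40, -48.03).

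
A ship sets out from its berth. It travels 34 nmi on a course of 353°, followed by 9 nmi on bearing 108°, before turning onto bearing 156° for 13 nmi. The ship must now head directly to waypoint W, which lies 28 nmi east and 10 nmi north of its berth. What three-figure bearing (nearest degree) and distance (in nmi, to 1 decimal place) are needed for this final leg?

116°, 20.4 nmi

Leg 1 (353°, 34 nmi): east 34 sin 353° = -4.14, north 34 cos 353° = 33.75
Leg 2 (108°, 9 nmi): east 9 sin 108° = 8.56, north 9 cos 108° = -2.78
Leg 3 (156°, 13 nmi): east 13 sin 156° = 5.29, north 13 cos 156° = -11.88
Current position: (9.70, 19.09). Target: (28, 10). Remaining: Δeast = 18.30, Δnorth = -9.09.
Bearing = atan2(18.30, -9.09) mod 360° = 116.42°; distance = √((18.30)² + (-9.09)²) = 20.430 nmi.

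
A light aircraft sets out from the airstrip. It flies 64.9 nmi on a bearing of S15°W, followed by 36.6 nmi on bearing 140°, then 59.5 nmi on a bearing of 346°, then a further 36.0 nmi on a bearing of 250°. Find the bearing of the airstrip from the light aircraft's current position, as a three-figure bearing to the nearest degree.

Leg 1 (S15°W, 64.9 nmi): east 64.9 sin 195° = -16.80, north 64.9 cos 195° = -62.69
Leg 2 (140°, 36.6 nmi): east 36.6 sin 140° = 23.53, north 36.6 cos 140° = -28.04
Leg 3 (346°, 59.5 nmi): east 59.5 sin 346° = -14.39, north 59.5 cos 346° = 57.73
Leg 4 (250°, 36.0 nmi): east 36.0 sin 250° = -33.83, north 36.0 cos 250° = -12.31
Net displacement: -41.49 east, -45.31 north. Direction back to start is (41.49, 45.31): bearing = atan2(41.49, 45.31) mod 360° = 42.49° ≈ 042°.

042°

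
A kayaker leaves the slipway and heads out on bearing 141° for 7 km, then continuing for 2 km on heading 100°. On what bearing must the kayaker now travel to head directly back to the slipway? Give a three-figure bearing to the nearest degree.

Leg 1 (141°, 7 km): east 7 sin 141° = 4.41, north 7 cos 141° = -5.44
Leg 2 (100°, 2 km): east 2 sin 100° = 1.97, north 2 cos 100° = -0.35
Net displacement: 6.37 east, -5.79 north. Direction back to start is (-6.37, 5.79): bearing = atan2(-6.37, 5.79) mod 360° = 312.23° ≈ 312°.

312°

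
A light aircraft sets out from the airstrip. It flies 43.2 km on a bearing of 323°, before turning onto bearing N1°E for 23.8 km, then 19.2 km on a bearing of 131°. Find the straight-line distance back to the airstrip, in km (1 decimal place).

Leg 1 (323°, 43.2 km): east 43.2 sin 323° = -26.00, north 43.2 cos 323° = 34.50
Leg 2 (N1°E, 23.8 km): east 23.8 sin 1° = 0.42, north 23.8 cos 1° = 23.80
Leg 3 (131°, 19.2 km): east 19.2 sin 131° = 14.49, north 19.2 cos 131° = -12.60
Net: -11.09 east, 45.70 north. Distance = √((-11.09)² + (45.70)²) = 47.028 km.

47.0 km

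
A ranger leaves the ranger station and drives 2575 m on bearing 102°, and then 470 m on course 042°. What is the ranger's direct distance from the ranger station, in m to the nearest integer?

2839 m

Leg 1 (102°, 2575 m): east 2575 sin 102° = 2518.73, north 2575 cos 102° = -535.37
Leg 2 (042°, 470 m): east 470 sin 42° = 314.49, north 470 cos 42° = 349.28
Net: 2833.22 east, -186.09 north. Distance = √((2833.22)² + (-186.09)²) = 2839.327 m.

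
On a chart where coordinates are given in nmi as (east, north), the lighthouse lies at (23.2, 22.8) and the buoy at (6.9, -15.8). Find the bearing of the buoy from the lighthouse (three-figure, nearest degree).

Δeast = 6.9 − 23.2 = -16.30; Δnorth = -15.8 − 22.8 = -38.60.
Bearing = atan2(Δeast, Δnorth) mod 360° = 202.89° ≈ 203°.

203°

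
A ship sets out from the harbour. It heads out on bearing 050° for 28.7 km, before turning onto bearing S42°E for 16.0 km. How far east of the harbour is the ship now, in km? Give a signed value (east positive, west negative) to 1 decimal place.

Leg 1 (050°, 28.7 km): east 28.7 sin 50° = 21.99, north 28.7 cos 50° = 18.45
Leg 2 (S42°E, 16.0 km): east 16.0 sin 138° = 10.71, north 16.0 cos 138° = -11.89
Net east component: 32.69 km.

32.7 km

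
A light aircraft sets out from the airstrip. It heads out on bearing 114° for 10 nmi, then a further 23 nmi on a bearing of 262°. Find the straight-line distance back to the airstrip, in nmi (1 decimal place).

15.5 nmi

Leg 1 (114°, 10 nmi): east 10 sin 114° = 9.14, north 10 cos 114° = -4.07
Leg 2 (262°, 23 nmi): east 23 sin 262° = -22.78, north 23 cos 262° = -3.20
Net: -13.64 east, -7.27 north. Distance = √((-13.64)² + (-7.27)²) = 15.456 nmi.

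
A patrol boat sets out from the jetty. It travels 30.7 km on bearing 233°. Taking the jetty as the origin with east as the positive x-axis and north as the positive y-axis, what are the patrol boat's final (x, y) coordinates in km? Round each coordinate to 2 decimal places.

Leg 1 (233°, 30.7 km): east 30.7 sin 233° = -24.52, north 30.7 cos 233° = -18.48
Summing: -24.52 km east, -18.48 km north → (-24.52, -18.48).

(-24.52, -18.48)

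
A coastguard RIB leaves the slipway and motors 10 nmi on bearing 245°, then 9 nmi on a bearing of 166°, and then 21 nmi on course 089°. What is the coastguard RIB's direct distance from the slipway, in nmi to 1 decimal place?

Leg 1 (245°, 10 nmi): east 10 sin 245° = -9.06, north 10 cos 245° = -4.23
Leg 2 (166°, 9 nmi): east 9 sin 166° = 2.18, north 9 cos 166° = -8.73
Leg 3 (089°, 21 nmi): east 21 sin 89° = 21.00, north 21 cos 89° = 0.37
Net: 14.11 east, -12.59 north. Distance = √((14.11)² + (-12.59)²) = 18.913 nmi.

18.9 nmi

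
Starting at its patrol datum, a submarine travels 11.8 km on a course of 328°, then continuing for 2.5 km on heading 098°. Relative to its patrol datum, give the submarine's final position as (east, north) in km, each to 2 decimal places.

(-3.78, 9.66)

Leg 1 (328°, 11.8 km): east 11.8 sin 328° = -6.25, north 11.8 cos 328° = 10.01
Leg 2 (098°, 2.5 km): east 2.5 sin 98° = 2.48, north 2.5 cos 98° = -0.35
Summing: -3.78 km east, 9.66 km north → (-3.78, 9.66).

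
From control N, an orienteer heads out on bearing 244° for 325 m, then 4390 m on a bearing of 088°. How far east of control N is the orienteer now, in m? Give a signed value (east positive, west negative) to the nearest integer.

Leg 1 (244°, 325 m): east 325 sin 244° = -292.11, north 325 cos 244° = -142.47
Leg 2 (088°, 4390 m): east 4390 sin 88° = 4387.33, north 4390 cos 88° = 153.21
Net east component: 4095.22 m.

4095 m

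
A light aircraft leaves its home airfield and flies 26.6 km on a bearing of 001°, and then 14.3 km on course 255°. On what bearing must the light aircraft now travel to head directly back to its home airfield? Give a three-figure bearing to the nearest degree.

150°

Leg 1 (001°, 26.6 km): east 26.6 sin 1° = 0.46, north 26.6 cos 1° = 26.60
Leg 2 (255°, 14.3 km): east 14.3 sin 255° = -13.81, north 14.3 cos 255° = -3.70
Net displacement: -13.35 east, 22.89 north. Direction back to start is (13.35, -22.89): bearing = atan2(13.35, -22.89) mod 360° = 149.76° ≈ 150°.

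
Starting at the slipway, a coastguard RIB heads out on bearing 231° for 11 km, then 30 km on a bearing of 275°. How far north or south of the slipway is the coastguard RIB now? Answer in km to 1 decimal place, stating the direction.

4.3 km south

Leg 1 (231°, 11 km): east 11 sin 231° = -8.55, north 11 cos 231° = -6.92
Leg 2 (275°, 30 km): east 30 sin 275° = -29.89, north 30 cos 275° = 2.61
Net north component: -4.31 km.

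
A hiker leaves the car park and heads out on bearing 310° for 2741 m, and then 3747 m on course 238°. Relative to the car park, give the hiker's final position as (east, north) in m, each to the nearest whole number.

Leg 1 (310°, 2741 m): east 2741 sin 310° = -2099.73, north 2741 cos 310° = 1761.88
Leg 2 (238°, 3747 m): east 3747 sin 238° = -3177.64, north 3747 cos 238° = -1985.61
Summing: -5277.36 m east, -223.73 m north → (-5277, -224).

(-5277, -224)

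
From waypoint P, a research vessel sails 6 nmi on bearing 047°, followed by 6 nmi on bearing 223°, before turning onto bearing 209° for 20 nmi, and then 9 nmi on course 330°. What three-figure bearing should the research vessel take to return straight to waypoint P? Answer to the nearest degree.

054°

Leg 1 (047°, 6 nmi): east 6 sin 47° = 4.39, north 6 cos 47° = 4.09
Leg 2 (223°, 6 nmi): east 6 sin 223° = -4.09, north 6 cos 223° = -4.39
Leg 3 (209°, 20 nmi): east 20 sin 209° = -9.70, north 20 cos 209° = -17.49
Leg 4 (330°, 9 nmi): east 9 sin 330° = -4.50, north 9 cos 330° = 7.79
Net displacement: -13.90 east, -9.99 north. Direction back to start is (13.90, 9.99): bearing = atan2(13.90, 9.99) mod 360° = 54.28° ≈ 054°.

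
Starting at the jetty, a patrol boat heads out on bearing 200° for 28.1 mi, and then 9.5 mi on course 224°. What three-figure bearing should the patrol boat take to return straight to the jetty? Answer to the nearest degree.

Leg 1 (200°, 28.1 mi): east 28.1 sin 200° = -9.61, north 28.1 cos 200° = -26.41
Leg 2 (224°, 9.5 mi): east 9.5 sin 224° = -6.60, north 9.5 cos 224° = -6.83
Net displacement: -16.21 east, -33.24 north. Direction back to start is (16.21, 33.24): bearing = atan2(16.21, 33.24) mod 360° = 26.00° ≈ 026°.

026°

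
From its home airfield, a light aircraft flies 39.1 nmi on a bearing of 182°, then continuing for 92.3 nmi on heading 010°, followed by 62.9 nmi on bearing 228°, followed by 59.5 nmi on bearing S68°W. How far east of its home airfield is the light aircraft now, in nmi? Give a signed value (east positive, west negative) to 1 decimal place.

Leg 1 (182°, 39.1 nmi): east 39.1 sin 182° = -1.36, north 39.1 cos 182° = -39.08
Leg 2 (010°, 92.3 nmi): east 92.3 sin 10° = 16.03, north 92.3 cos 10° = 90.90
Leg 3 (228°, 62.9 nmi): east 62.9 sin 228° = -46.74, north 62.9 cos 228° = -42.09
Leg 4 (S68°W, 59.5 nmi): east 59.5 sin 248° = -55.17, north 59.5 cos 248° = -22.29
Net east component: -87.25 nmi.

-87.2 nmi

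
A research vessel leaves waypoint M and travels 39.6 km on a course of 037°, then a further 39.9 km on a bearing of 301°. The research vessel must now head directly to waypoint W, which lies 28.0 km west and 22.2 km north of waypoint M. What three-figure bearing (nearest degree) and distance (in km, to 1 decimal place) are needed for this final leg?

Leg 1 (037°, 39.6 km): east 39.6 sin 37° = 23.83, north 39.6 cos 37° = 31.63
Leg 2 (301°, 39.9 km): east 39.9 sin 301° = -34.20, north 39.9 cos 301° = 20.55
Current position: (-10.37, 52.18). Target: (-28.0, 22.2). Remaining: Δeast = -17.63, Δnorth = -29.98.
Bearing = atan2(-17.63, -29.98) mod 360° = 210.46°; distance = √((-17.63)² + (-29.98)²) = 34.777 km.

210°, 34.8 km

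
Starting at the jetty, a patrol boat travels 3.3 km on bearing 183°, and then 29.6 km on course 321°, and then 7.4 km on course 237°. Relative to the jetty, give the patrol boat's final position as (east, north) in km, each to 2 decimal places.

Leg 1 (183°, 3.3 km): east 3.3 sin 183° = -0.17, north 3.3 cos 183° = -3.30
Leg 2 (321°, 29.6 km): east 29.6 sin 321° = -18.63, north 29.6 cos 321° = 23.00
Leg 3 (237°, 7.4 km): east 7.4 sin 237° = -6.21, north 7.4 cos 237° = -4.03
Summing: -25.01 km east, 15.68 km north → (-25.01, 15.68).

(-25.01, 15.68)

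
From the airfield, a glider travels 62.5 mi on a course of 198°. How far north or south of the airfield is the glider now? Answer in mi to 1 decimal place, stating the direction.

59.4 mi south

Leg 1 (198°, 62.5 mi): east 62.5 sin 198° = -19.31, north 62.5 cos 198° = -59.44
Net north component: -59.44 mi.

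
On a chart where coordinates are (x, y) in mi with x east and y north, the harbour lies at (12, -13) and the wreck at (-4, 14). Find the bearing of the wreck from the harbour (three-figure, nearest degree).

Δeast = -4 − 12 = -16.00; Δnorth = 14 − -13 = 27.00.
Bearing = atan2(Δeast, Δnorth) mod 360° = 329.35° ≈ 329°.

329°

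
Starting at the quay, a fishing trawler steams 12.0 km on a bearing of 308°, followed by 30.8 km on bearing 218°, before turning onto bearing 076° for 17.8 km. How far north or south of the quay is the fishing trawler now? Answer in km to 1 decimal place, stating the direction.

12.6 km south

Leg 1 (308°, 12.0 km): east 12.0 sin 308° = -9.46, north 12.0 cos 308° = 7.39
Leg 2 (218°, 30.8 km): east 30.8 sin 218° = -18.96, north 30.8 cos 218° = -24.27
Leg 3 (076°, 17.8 km): east 17.8 sin 76° = 17.27, north 17.8 cos 76° = 4.31
Net north component: -12.58 km.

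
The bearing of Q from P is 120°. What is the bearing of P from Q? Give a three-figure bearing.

300°

Back-bearing = 120° + 180° = 300°.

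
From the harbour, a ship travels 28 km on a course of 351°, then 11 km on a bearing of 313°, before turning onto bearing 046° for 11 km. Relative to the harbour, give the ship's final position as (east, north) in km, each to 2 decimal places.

(-4.51, 42.80)

Leg 1 (351°, 28 km): east 28 sin 351° = -4.38, north 28 cos 351° = 27.66
Leg 2 (313°, 11 km): east 11 sin 313° = -8.04, north 11 cos 313° = 7.50
Leg 3 (046°, 11 km): east 11 sin 46° = 7.91, north 11 cos 46° = 7.64
Summing: -4.51 km east, 42.80 km north → (-4.51, 42.80).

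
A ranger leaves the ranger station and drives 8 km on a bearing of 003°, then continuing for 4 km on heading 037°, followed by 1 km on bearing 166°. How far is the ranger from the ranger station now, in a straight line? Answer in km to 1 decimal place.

Leg 1 (003°, 8 km): east 8 sin 3° = 0.42, north 8 cos 3° = 7.99
Leg 2 (037°, 4 km): east 4 sin 37° = 2.41, north 4 cos 37° = 3.19
Leg 3 (166°, 1 km): east 1 sin 166° = 0.24, north 1 cos 166° = -0.97
Net: 3.07 east, 10.21 north. Distance = √((3.07)² + (10.21)²) = 10.664 km.

10.7 km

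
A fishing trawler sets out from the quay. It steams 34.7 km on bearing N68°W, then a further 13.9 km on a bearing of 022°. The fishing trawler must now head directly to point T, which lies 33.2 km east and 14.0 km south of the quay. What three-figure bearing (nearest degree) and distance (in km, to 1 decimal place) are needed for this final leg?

124°, 72.2 km

Leg 1 (N68°W, 34.7 km): east 34.7 sin 292° = -32.17, north 34.7 cos 292° = 13.00
Leg 2 (022°, 13.9 km): east 13.9 sin 22° = 5.21, north 13.9 cos 22° = 12.89
Current position: (-26.97, 25.89). Target: (33.2, -14.0). Remaining: Δeast = 60.17, Δnorth = -39.89.
Bearing = atan2(60.17, -39.89) mod 360° = 123.54°; distance = √((60.17)² + (-39.89)²) = 72.187 km.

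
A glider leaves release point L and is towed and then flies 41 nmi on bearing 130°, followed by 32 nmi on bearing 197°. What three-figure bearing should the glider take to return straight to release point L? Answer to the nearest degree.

339°

Leg 1 (130°, 41 nmi): east 41 sin 130° = 31.41, north 41 cos 130° = -26.35
Leg 2 (197°, 32 nmi): east 32 sin 197° = -9.36, north 32 cos 197° = -30.60
Net displacement: 22.05 east, -56.96 north. Direction back to start is (-22.05, 56.96): bearing = atan2(-22.05, 56.96) mod 360° = 338.83° ≈ 339°.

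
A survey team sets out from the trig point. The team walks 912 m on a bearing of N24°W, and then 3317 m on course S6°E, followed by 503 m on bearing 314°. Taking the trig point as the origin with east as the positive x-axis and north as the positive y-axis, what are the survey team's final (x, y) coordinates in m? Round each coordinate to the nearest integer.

(-386, -2116)

Leg 1 (N24°W, 912 m): east 912 sin 336° = -370.94, north 912 cos 336° = 833.15
Leg 2 (S6°E, 3317 m): east 3317 sin 174° = 346.72, north 3317 cos 174° = -3298.83
Leg 3 (314°, 503 m): east 503 sin 314° = -361.83, north 503 cos 314° = 349.41
Summing: -386.05 m east, -2116.26 m north → (-386, -2116).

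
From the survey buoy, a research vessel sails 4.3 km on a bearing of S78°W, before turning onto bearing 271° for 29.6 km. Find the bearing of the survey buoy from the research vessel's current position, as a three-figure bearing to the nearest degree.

Leg 1 (S78°W, 4.3 km): east 4.3 sin 258° = -4.21, north 4.3 cos 258° = -0.89
Leg 2 (271°, 29.6 km): east 29.6 sin 271° = -29.60, north 29.6 cos 271° = 0.52
Net displacement: -33.80 east, -0.38 north. Direction back to start is (33.80, 0.38): bearing = atan2(33.80, 0.38) mod 360° = 89.36° ≈ 089°.

089°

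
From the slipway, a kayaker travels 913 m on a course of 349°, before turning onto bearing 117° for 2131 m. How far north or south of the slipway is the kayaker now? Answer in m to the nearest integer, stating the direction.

71 m south

Leg 1 (349°, 913 m): east 913 sin 349° = -174.21, north 913 cos 349° = 896.23
Leg 2 (117°, 2131 m): east 2131 sin 117° = 1898.73, north 2131 cos 117° = -967.45
Net north component: -71.23 m.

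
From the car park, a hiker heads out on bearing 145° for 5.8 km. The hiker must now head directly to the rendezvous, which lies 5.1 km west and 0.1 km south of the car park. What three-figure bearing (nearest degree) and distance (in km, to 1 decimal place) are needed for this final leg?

299°, 9.6 km

Leg 1 (145°, 5.8 km): east 5.8 sin 145° = 3.33, north 5.8 cos 145° = -4.75
Current position: (3.33, -4.75). Target: (-5.1, -0.1). Remaining: Δeast = -8.43, Δnorth = 4.65.
Bearing = atan2(-8.43, 4.65) mod 360° = 298.90°; distance = √((-8.43)² + (4.65)²) = 9.625 km.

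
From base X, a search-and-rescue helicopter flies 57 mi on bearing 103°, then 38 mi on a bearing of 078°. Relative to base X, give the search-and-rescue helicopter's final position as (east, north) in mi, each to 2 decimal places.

(92.71, -4.92)

Leg 1 (103°, 57 mi): east 57 sin 103° = 55.54, north 57 cos 103° = -12.82
Leg 2 (078°, 38 mi): east 38 sin 78° = 37.17, north 38 cos 78° = 7.90
Summing: 92.71 mi east, -4.92 mi north → (92.71, -4.92).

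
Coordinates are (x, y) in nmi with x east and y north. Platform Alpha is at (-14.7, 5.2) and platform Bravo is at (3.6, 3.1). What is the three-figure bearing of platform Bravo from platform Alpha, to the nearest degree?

097°

Δeast = 3.6 − -14.7 = 18.30; Δnorth = 3.1 − 5.2 = -2.10.
Bearing = atan2(Δeast, Δnorth) mod 360° = 96.55° ≈ 097°.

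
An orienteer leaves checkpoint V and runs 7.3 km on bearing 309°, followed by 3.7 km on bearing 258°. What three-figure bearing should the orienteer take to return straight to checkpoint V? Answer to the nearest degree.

112°

Leg 1 (309°, 7.3 km): east 7.3 sin 309° = -5.67, north 7.3 cos 309° = 4.59
Leg 2 (258°, 3.7 km): east 3.7 sin 258° = -3.62, north 3.7 cos 258° = -0.77
Net displacement: -9.29 east, 3.82 north. Direction back to start is (9.29, -3.82): bearing = atan2(9.29, -3.82) mod 360° = 112.37° ≈ 112°.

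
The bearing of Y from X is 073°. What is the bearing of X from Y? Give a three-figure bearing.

253°

Back-bearing = 073° + 180° = 253°.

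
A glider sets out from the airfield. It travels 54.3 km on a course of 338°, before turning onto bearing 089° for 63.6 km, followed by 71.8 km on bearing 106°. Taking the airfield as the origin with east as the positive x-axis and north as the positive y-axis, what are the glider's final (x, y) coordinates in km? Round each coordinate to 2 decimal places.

(112.27, 31.67)

Leg 1 (338°, 54.3 km): east 54.3 sin 338° = -20.34, north 54.3 cos 338° = 50.35
Leg 2 (089°, 63.6 km): east 63.6 sin 89° = 63.59, north 63.6 cos 89° = 1.11
Leg 3 (106°, 71.8 km): east 71.8 sin 106° = 69.02, north 71.8 cos 106° = -19.79
Summing: 112.27 km east, 31.67 km north → (112.27, 31.67).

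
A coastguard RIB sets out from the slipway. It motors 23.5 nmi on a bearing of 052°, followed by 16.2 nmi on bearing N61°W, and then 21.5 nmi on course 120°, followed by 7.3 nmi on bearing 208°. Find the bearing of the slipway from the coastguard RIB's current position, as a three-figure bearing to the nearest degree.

255°

Leg 1 (052°, 23.5 nmi): east 23.5 sin 52° = 18.52, north 23.5 cos 52° = 14.47
Leg 2 (N61°W, 16.2 nmi): east 16.2 sin 299° = -14.17, north 16.2 cos 299° = 7.85
Leg 3 (120°, 21.5 nmi): east 21.5 sin 120° = 18.62, north 21.5 cos 120° = -10.75
Leg 4 (208°, 7.3 nmi): east 7.3 sin 208° = -3.43, north 7.3 cos 208° = -6.45
Net displacement: 19.54 east, 5.13 north. Direction back to start is (-19.54, -5.13): bearing = atan2(-19.54, -5.13) mod 360° = 255.30° ≈ 255°.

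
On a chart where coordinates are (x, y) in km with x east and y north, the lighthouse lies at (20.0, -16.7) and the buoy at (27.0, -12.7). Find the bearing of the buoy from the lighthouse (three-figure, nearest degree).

Δeast = 27.0 − 20.0 = 7.00; Δnorth = -12.7 − -16.7 = 4.00.
Bearing = atan2(Δeast, Δnorth) mod 360° = 60.26° ≈ 060°.

060°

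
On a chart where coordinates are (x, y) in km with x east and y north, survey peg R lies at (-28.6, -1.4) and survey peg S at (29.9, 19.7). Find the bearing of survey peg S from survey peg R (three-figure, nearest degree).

Δeast = 29.9 − -28.6 = 58.50; Δnorth = 19.7 − -1.4 = 21.10.
Bearing = atan2(Δeast, Δnorth) mod 360° = 70.17° ≈ 070°.

070°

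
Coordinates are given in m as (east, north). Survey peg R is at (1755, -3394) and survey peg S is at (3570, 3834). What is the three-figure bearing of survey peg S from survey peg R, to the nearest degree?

Δeast = 3570 − 1755 = 1815.00; Δnorth = 3834 − -3394 = 7228.00.
Bearing = atan2(Δeast, Δnorth) mod 360° = 14.10° ≈ 014°.

014°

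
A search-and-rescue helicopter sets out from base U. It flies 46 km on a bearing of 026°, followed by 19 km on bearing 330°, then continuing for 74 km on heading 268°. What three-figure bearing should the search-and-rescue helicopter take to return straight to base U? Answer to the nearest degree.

131°

Leg 1 (026°, 46 km): east 46 sin 26° = 20.17, north 46 cos 26° = 41.34
Leg 2 (330°, 19 km): east 19 sin 330° = -9.50, north 19 cos 330° = 16.45
Leg 3 (268°, 74 km): east 74 sin 268° = -73.95, north 74 cos 268° = -2.58
Net displacement: -63.29 east, 55.22 north. Direction back to start is (63.29, -55.22): bearing = atan2(63.29, -55.22) mod 360° = 131.10° ≈ 131°.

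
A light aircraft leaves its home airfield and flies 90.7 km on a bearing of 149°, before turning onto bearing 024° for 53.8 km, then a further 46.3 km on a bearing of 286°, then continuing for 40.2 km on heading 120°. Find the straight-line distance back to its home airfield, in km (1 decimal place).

69.0 km

Leg 1 (149°, 90.7 km): east 90.7 sin 149° = 46.71, north 90.7 cos 149° = -77.75
Leg 2 (024°, 53.8 km): east 53.8 sin 24° = 21.88, north 53.8 cos 24° = 49.15
Leg 3 (286°, 46.3 km): east 46.3 sin 286° = -44.51, north 46.3 cos 286° = 12.76
Leg 4 (120°, 40.2 km): east 40.2 sin 120° = 34.81, north 40.2 cos 120° = -20.10
Net: 58.90 east, -35.93 north. Distance = √((58.90)² + (-35.93)²) = 69.000 km.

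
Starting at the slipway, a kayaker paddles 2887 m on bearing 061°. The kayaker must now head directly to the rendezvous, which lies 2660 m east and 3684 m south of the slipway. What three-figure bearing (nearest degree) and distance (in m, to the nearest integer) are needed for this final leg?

Leg 1 (061°, 2887 m): east 2887 sin 61° = 2525.03, north 2887 cos 61° = 1399.65
Current position: (2525.03, 1399.65). Target: (2660, -3684). Remaining: Δeast = 134.97, Δnorth = -5083.65.
Bearing = atan2(134.97, -5083.65) mod 360° = 178.48°; distance = √((134.97)² + (-5083.65)²) = 5085.437 m.

178°, 5085 m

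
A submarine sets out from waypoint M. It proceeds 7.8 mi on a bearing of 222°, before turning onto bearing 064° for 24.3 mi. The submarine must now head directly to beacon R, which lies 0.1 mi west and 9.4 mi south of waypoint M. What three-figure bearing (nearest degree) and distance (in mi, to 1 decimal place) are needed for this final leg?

Leg 1 (222°, 7.8 mi): east 7.8 sin 222° = -5.22, north 7.8 cos 222° = -5.80
Leg 2 (064°, 24.3 mi): east 24.3 sin 64° = 21.84, north 24.3 cos 64° = 10.65
Current position: (16.62, 4.86). Target: (-0.1, -9.4). Remaining: Δeast = -16.72, Δnorth = -14.26.
Bearing = atan2(-16.72, -14.26) mod 360° = 229.55°; distance = √((-16.72)² + (-14.26)²) = 21.974 mi.

230°, 22.0 mi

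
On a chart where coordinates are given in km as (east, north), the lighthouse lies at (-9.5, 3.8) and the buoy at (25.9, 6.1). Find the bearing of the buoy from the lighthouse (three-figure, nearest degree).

086°

Δeast = 25.9 − -9.5 = 35.40; Δnorth = 6.1 − 3.8 = 2.30.
Bearing = atan2(Δeast, Δnorth) mod 360° = 86.28° ≈ 086°.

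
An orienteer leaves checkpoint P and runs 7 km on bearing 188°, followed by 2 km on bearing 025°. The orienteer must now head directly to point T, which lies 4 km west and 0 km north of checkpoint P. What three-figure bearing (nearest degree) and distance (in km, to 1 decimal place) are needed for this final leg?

323°, 6.4 km

Leg 1 (188°, 7 km): east 7 sin 188° = -0.97, north 7 cos 188° = -6.93
Leg 2 (025°, 2 km): east 2 sin 25° = 0.85, north 2 cos 25° = 1.81
Current position: (-0.13, -5.12). Target: (-4, 0). Remaining: Δeast = -3.87, Δnorth = 5.12.
Bearing = atan2(-3.87, 5.12) mod 360° = 322.90°; distance = √((-3.87)² + (5.12)²) = 6.418 km.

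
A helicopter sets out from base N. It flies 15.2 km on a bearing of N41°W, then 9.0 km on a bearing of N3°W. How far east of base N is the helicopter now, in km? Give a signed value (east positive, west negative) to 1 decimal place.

-10.4 km

Leg 1 (N41°W, 15.2 km): east 15.2 sin 319° = -9.97, north 15.2 cos 319° = 11.47
Leg 2 (N3°W, 9.0 km): east 9.0 sin 357° = -0.47, north 9.0 cos 357° = 8.99
Net east component: -10.44 km.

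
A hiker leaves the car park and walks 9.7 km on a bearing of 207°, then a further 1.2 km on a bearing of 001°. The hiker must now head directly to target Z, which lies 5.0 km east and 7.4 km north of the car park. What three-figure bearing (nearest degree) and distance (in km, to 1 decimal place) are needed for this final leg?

Leg 1 (207°, 9.7 km): east 9.7 sin 207° = -4.40, north 9.7 cos 207° = -8.64
Leg 2 (001°, 1.2 km): east 1.2 sin 1° = 0.02, north 1.2 cos 1° = 1.20
Current position: (-4.38, -7.44). Target: (5.0, 7.4). Remaining: Δeast = 9.38, Δnorth = 14.84.
Bearing = atan2(9.38, 14.84) mod 360° = 32.30°; distance = √((9.38)² + (14.84)²) = 17.560 km.

032°, 17.6 km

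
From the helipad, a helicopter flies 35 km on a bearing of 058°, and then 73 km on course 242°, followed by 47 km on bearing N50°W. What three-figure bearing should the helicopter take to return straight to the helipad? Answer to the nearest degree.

Leg 1 (058°, 35 km): east 35 sin 58° = 29.68, north 35 cos 58° = 18.55
Leg 2 (242°, 73 km): east 73 sin 242° = -64.46, north 73 cos 242° = -34.27
Leg 3 (N50°W, 47 km): east 47 sin 310° = -36.00, north 47 cos 310° = 30.21
Net displacement: -70.78 east, 14.49 north. Direction back to start is (70.78, -14.49): bearing = atan2(70.78, -14.49) mod 360° = 101.57° ≈ 102°.

102°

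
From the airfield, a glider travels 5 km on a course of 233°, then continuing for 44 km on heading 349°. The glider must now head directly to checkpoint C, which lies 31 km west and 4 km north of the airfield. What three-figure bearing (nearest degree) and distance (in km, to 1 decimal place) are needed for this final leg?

207°, 40.7 km

Leg 1 (233°, 5 km): east 5 sin 233° = -3.99, north 5 cos 233° = -3.01
Leg 2 (349°, 44 km): east 44 sin 349° = -8.40, north 44 cos 349° = 43.19
Current position: (-12.39, 40.18). Target: (-31, 4). Remaining: Δeast = -18.61, Δnorth = -36.18.
Bearing = atan2(-18.61, -36.18) mod 360° = 207.22°; distance = √((-18.61)² + (-36.18)²) = 40.688 km.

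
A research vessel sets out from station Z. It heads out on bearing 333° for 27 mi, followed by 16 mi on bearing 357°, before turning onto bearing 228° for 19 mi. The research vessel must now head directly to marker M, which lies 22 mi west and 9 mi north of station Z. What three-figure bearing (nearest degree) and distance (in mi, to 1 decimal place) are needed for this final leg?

Leg 1 (333°, 27 mi): east 27 sin 333° = -12.26, north 27 cos 333° = 24.06
Leg 2 (357°, 16 mi): east 16 sin 357° = -0.84, north 16 cos 357° = 15.98
Leg 3 (228°, 19 mi): east 19 sin 228° = -14.12, north 19 cos 228° = -12.71
Current position: (-27.21, 27.32). Target: (-22, 9). Remaining: Δeast = 5.21, Δnorth = -18.32.
Bearing = atan2(5.21, -18.32) mod 360° = 164.11°; distance = √((5.21)² + (-18.32)²) = 19.049 mi.

164°, 19.0 mi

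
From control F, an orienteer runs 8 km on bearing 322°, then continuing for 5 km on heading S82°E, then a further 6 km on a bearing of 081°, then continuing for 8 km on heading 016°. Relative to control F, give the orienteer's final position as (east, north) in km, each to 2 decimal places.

(8.16, 14.24)

Leg 1 (322°, 8 km): east 8 sin 322° = -4.93, north 8 cos 322° = 6.30
Leg 2 (S82°E, 5 km): east 5 sin 98° = 4.95, north 5 cos 98° = -0.70
Leg 3 (081°, 6 km): east 6 sin 81° = 5.93, north 6 cos 81° = 0.94
Leg 4 (016°, 8 km): east 8 sin 16° = 2.21, north 8 cos 16° = 7.69
Summing: 8.16 km east, 14.24 km north → (8.16, 14.24).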